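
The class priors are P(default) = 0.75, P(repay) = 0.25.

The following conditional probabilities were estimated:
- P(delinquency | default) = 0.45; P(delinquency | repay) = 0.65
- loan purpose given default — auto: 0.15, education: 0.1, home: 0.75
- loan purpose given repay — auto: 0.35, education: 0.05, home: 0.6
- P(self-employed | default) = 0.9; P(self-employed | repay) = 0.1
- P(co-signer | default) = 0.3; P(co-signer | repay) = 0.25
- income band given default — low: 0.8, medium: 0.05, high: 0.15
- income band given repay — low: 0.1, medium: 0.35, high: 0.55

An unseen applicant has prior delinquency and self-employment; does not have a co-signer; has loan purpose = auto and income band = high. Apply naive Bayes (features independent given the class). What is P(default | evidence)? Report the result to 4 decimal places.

default: 0.75 × 0.45 × 0.15 × 0.9 × (1−0.3) × 0.15 = 0.0047840625
repay: 0.25 × 0.65 × 0.35 × 0.1 × (1−0.25) × 0.55 = 0.00234609375
P(default | x) = 0.0047840625 / 0.00713015625 ≈ 0.6710

0.6710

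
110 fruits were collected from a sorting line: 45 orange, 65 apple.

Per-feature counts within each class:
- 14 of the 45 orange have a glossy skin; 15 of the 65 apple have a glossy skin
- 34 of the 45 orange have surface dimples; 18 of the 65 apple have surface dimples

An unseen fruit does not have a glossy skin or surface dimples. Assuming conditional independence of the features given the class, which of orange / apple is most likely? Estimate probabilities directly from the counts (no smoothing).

apple

orange: (45/110) × (31/45) × (11/45) ≈ 0.0688889
apple: (65/110) × (50/65) × (47/65) ≈ 0.328671
Highest score → apple.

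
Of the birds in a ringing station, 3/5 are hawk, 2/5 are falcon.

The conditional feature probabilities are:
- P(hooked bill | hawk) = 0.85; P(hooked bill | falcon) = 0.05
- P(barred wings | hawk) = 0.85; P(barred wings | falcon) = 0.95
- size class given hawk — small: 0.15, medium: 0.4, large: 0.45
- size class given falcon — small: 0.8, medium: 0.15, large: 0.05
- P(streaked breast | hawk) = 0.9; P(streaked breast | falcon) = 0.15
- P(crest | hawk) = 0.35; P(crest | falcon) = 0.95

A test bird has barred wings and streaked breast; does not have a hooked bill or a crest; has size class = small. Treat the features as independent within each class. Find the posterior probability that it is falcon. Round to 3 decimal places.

hawk: 0.6 × (1−0.85) × 0.85 × 0.15 × 0.9 × (1−0.35) = 0.006712875
falcon: 0.4 × (1−0.05) × 0.95 × 0.8 × 0.15 × (1−0.95) = 0.002166
P(falcon | x) = 0.002166 / 0.008878875 ≈ 0.244

0.244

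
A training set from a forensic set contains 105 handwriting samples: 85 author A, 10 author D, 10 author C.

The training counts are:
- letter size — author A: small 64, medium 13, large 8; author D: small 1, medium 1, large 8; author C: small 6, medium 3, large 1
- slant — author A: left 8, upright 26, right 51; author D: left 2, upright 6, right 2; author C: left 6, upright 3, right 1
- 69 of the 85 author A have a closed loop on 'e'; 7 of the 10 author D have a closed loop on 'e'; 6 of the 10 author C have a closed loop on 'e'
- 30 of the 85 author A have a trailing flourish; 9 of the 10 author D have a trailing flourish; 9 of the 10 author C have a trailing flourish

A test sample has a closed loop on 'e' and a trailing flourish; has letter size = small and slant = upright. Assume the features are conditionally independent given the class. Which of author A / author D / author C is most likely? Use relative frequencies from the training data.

author A: (85/105) × (64/85) × (26/85) × (69/85) × (30/85) ≈ 0.0534168
author D: (10/105) × (1/10) × (6/10) × (7/10) × (9/10) = 0.0036
author C: (10/105) × (6/10) × (3/10) × (6/10) × (9/10) ≈ 0.00925714
Highest score → author A.

author A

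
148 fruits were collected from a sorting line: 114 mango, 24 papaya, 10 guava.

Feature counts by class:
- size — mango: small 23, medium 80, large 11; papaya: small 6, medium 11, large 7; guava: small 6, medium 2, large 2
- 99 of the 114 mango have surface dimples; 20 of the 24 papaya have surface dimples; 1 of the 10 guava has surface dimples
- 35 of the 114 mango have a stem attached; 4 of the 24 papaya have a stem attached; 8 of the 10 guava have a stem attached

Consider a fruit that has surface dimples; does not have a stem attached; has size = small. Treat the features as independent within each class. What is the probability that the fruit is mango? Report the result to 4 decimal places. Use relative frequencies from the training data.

mango: (114/148) × (23/114) × (99/114) × (79/114) ≈ 0.0935231
papaya: (24/148) × (6/24) × (20/24) × (20/24) ≈ 0.0281532
guava: (10/148) × (6/10) × (1/10) × (2/10) ≈ 0.000810811
P(mango | x) = 0.0935231 / 0.122487111 ≈ 0.7635

0.7635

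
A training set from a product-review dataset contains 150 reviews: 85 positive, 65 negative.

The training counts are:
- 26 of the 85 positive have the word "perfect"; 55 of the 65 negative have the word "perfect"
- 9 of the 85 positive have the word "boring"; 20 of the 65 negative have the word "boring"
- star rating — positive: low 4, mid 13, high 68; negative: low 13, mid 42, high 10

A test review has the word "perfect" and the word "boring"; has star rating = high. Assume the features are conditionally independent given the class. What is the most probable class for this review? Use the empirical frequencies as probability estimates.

negative

positive: (85/150) × (26/85) × (9/85) × (68/85) ≈ 0.0146824
negative: (65/150) × (55/65) × (20/65) × (10/65) ≈ 0.017357
Highest score → negative.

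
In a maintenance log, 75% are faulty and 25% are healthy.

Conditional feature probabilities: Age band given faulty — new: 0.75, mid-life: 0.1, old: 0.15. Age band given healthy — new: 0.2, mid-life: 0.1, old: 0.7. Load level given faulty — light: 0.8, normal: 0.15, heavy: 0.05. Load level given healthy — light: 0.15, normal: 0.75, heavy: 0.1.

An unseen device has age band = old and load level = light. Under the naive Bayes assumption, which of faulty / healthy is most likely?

faulty: 0.75 × 0.15 × 0.8 = 0.09
healthy: 0.25 × 0.7 × 0.15 = 0.02625
Highest score → faulty.

faulty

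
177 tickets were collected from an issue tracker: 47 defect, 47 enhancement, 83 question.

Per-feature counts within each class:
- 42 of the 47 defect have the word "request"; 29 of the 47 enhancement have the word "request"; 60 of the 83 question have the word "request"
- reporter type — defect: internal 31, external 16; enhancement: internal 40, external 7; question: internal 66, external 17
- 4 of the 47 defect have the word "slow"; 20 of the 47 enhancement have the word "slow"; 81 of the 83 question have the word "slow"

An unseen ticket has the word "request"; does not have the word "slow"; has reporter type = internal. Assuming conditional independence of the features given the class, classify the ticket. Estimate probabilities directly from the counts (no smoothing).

defect: (47/177) × (42/47) × (31/47) × (43/47) ≈ 0.143189
enhancement: (47/177) × (29/47) × (40/47) × (27/47) ≈ 0.0801037
question: (83/177) × (60/83) × (66/83) × (2/83) ≈ 0.00649525
Highest score → defect.

defect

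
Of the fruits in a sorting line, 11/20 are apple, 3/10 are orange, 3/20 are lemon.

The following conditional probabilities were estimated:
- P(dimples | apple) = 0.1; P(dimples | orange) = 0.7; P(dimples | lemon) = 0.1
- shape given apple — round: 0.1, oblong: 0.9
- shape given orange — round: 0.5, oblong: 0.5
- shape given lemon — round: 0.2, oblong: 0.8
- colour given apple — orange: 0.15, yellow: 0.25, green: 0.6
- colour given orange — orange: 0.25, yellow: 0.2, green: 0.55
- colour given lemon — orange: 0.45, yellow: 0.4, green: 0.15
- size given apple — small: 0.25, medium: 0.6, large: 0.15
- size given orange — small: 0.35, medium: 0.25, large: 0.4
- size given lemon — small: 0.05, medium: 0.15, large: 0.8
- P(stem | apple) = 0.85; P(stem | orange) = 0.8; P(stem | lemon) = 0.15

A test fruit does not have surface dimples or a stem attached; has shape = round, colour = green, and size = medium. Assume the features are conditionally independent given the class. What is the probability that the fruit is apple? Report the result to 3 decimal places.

0.604

apple: 0.55 × (1−0.1) × 0.1 × 0.6 × 0.6 × (1−0.85) = 0.002673
orange: 0.3 × (1−0.7) × 0.5 × 0.55 × 0.25 × (1−0.8) = 0.0012375
lemon: 0.15 × (1−0.1) × 0.2 × 0.15 × 0.15 × (1−0.15) = 0.000516375
P(apple | x) = 0.002673 / 0.004426875 ≈ 0.604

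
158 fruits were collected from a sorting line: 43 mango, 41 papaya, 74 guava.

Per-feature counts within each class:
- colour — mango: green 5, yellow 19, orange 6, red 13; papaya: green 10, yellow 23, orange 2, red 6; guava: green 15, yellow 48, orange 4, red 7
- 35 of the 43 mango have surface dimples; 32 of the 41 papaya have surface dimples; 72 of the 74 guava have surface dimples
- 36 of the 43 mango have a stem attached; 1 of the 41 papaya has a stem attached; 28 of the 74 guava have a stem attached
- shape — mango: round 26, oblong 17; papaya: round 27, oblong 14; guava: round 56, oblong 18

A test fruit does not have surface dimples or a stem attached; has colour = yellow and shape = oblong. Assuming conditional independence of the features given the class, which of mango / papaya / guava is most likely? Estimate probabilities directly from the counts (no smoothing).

mango: (43/158) × (19/43) × (8/43) × (7/43) × (17/43) ≈ 0.00143989
papaya: (41/158) × (23/41) × (9/41) × (40/41) × (14/41) ≈ 0.0106451
guava: (74/158) × (48/74) × (2/74) × (46/74) × (18/74) ≈ 0.00124151
Highest score → papaya.

papaya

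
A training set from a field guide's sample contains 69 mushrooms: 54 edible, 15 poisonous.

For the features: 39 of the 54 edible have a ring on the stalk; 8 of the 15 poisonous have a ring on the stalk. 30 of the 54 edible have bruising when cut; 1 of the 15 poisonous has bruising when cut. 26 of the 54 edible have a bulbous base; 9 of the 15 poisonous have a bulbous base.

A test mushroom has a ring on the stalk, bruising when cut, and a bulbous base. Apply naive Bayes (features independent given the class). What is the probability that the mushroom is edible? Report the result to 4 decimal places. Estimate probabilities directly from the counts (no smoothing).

0.9702

edible: (54/69) × (39/54) × (30/54) × (26/54) ≈ 0.15119
poisonous: (15/69) × (8/15) × (1/15) × (9/15) ≈ 0.00463768
P(edible | x) = 0.15119 / 0.15582768 ≈ 0.9702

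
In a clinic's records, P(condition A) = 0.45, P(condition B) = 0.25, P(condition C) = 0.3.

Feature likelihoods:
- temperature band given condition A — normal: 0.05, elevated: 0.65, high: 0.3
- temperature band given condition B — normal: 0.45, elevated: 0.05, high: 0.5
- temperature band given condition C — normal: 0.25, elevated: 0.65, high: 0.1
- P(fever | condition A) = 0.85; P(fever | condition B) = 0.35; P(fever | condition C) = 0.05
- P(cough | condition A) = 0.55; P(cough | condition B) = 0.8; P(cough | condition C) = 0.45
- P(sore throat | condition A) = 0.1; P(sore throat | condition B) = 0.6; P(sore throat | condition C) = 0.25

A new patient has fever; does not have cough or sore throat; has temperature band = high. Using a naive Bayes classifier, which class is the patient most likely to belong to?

condition A

condition A: 0.45 × 0.3 × 0.85 × (1−0.55) × (1−0.1) = 0.04647375
condition B: 0.25 × 0.5 × 0.35 × (1−0.8) × (1−0.6) = 0.0035
condition C: 0.3 × 0.1 × 0.05 × (1−0.45) × (1−0.25) = 0.00061875
Highest score → condition A.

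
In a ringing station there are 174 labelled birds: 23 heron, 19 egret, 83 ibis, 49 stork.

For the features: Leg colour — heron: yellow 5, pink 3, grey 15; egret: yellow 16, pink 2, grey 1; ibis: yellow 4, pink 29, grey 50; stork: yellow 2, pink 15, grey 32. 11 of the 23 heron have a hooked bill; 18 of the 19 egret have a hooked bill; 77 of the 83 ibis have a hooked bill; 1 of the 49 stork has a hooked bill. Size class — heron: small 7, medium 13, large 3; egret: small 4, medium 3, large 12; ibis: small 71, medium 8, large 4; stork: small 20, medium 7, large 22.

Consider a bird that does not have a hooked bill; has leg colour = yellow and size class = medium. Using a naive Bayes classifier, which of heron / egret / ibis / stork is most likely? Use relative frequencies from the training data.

heron

heron: (23/174) × (5/23) × (12/23) × (13/23) ≈ 0.00847402
egret: (19/174) × (16/19) × (1/19) × (3/19) ≈ 0.000764161
ibis: (83/174) × (4/83) × (6/83) × (8/83) ≈ 0.000160175
stork: (49/174) × (2/49) × (48/49) × (7/49) ≈ 0.00160853
Highest score → heron.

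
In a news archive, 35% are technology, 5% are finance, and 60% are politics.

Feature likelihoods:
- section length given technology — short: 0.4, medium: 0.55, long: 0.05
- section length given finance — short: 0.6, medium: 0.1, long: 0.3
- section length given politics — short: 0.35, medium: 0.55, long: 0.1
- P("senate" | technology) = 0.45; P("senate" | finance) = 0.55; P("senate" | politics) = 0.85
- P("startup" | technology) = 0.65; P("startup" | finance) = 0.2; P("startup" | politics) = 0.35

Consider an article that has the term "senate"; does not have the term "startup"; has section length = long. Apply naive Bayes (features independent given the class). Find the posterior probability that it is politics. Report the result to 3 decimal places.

technology: 0.35 × 0.05 × 0.45 × (1−0.65) = 0.00275625
finance: 0.05 × 0.3 × 0.55 × (1−0.2) = 0.0066
politics: 0.6 × 0.1 × 0.85 × (1−0.35) = 0.03315
P(politics | x) = 0.03315 / 0.04250625 ≈ 0.780

0.780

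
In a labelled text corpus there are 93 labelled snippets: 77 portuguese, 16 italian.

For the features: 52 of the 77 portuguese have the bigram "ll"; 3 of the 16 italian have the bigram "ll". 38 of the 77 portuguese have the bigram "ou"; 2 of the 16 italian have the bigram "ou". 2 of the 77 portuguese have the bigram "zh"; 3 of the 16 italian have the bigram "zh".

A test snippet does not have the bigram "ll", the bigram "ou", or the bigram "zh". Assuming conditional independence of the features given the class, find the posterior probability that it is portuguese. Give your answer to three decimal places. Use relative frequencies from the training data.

portuguese: (77/93) × (25/77) × (39/77) × (75/77) ≈ 0.132618
italian: (16/93) × (13/16) × (14/16) × (13/16) ≈ 0.0993784
P(portuguese | x) = 0.132618 / 0.2319964 ≈ 0.572

0.572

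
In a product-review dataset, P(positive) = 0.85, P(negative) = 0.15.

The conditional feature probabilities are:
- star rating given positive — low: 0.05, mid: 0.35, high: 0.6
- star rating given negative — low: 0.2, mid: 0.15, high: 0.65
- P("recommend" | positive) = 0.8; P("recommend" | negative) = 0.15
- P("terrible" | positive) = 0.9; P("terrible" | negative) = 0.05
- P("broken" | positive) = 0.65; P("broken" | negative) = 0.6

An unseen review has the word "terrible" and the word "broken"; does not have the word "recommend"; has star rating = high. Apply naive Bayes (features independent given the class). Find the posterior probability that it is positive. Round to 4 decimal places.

positive: 0.85 × 0.6 × (1−0.8) × 0.9 × 0.65 = 0.05967
negative: 0.15 × 0.65 × (1−0.15) × 0.05 × 0.6 = 0.00248625
P(positive | x) = 0.05967 / 0.06215625 ≈ 0.9600

0.9600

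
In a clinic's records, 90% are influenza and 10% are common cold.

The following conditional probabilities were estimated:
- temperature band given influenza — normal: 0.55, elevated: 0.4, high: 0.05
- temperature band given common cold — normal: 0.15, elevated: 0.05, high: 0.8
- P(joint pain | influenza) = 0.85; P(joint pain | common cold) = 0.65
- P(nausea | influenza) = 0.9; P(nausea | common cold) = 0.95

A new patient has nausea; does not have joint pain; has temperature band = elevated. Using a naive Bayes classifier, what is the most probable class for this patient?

influenza: 0.9 × 0.4 × (1−0.85) × 0.9 = 0.0486
common cold: 0.1 × 0.05 × (1−0.65) × 0.95 = 0.0016625
Highest score → influenza.

influenza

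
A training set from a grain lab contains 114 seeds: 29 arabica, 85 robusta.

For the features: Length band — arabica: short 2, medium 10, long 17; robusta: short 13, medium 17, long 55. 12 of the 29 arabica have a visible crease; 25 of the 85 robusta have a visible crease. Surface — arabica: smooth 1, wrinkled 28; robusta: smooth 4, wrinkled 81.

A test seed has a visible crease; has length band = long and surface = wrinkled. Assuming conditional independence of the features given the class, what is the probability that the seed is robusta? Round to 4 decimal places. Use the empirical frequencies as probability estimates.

0.6942

arabica: (29/114) × (17/29) × (12/29) × (28/29) ≈ 0.0595782
robusta: (85/114) × (55/85) × (25/85) × (81/85) ≈ 0.135221
P(robusta | x) = 0.135221 / 0.1947992 ≈ 0.6942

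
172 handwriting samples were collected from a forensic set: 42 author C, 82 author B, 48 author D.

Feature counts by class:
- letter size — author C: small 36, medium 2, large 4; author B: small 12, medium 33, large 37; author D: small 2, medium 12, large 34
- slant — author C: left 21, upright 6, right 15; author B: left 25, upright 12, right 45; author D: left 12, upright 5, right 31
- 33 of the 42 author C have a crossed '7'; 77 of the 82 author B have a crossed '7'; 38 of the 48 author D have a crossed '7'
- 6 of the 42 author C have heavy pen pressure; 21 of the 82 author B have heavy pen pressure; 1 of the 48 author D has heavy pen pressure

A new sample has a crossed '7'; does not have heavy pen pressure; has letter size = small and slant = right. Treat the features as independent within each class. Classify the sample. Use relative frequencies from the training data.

author C

author C: (42/172) × (36/42) × (15/42) × (33/42) × (36/42) ≈ 0.0503424
author B: (82/172) × (12/82) × (45/82) × (77/82) × (61/82) ≈ 0.0267451
author D: (48/172) × (2/48) × (31/48) × (38/48) × (47/48) ≈ 0.00582131
Highest score → author C.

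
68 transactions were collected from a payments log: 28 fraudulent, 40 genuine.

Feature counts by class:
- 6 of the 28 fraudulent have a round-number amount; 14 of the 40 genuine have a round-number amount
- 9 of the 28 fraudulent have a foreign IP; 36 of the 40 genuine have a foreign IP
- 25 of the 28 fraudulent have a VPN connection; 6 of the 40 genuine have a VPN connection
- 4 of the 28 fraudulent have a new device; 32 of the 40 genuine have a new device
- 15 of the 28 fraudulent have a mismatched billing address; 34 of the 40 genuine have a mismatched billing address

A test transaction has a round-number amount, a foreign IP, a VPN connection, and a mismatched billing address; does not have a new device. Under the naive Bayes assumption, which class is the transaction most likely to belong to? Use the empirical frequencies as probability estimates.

fraudulent

fraudulent: (28/68) × (6/28) × (9/28) × (25/28) × (24/28) × (15/28) ≈ 0.0116277
genuine: (40/68) × (14/40) × (36/40) × (6/40) × (8/40) × (34/40) = 0.004725
Highest score → fraudulent.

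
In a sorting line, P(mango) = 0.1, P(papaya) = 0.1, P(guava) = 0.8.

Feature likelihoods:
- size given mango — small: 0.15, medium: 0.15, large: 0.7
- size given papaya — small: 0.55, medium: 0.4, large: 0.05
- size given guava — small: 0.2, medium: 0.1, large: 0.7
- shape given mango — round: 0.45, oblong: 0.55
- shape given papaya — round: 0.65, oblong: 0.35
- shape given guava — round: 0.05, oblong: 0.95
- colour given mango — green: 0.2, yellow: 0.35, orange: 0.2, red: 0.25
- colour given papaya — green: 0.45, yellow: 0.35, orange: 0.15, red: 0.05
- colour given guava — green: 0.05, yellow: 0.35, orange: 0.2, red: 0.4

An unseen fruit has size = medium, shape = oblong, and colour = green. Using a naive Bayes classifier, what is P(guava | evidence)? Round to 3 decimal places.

mango: 0.1 × 0.15 × 0.55 × 0.2 = 0.00165
papaya: 0.1 × 0.4 × 0.35 × 0.45 = 0.0063
guava: 0.8 × 0.1 × 0.95 × 0.05 = 0.0038
P(guava | x) = 0.0038 / 0.01175 ≈ 0.323

0.323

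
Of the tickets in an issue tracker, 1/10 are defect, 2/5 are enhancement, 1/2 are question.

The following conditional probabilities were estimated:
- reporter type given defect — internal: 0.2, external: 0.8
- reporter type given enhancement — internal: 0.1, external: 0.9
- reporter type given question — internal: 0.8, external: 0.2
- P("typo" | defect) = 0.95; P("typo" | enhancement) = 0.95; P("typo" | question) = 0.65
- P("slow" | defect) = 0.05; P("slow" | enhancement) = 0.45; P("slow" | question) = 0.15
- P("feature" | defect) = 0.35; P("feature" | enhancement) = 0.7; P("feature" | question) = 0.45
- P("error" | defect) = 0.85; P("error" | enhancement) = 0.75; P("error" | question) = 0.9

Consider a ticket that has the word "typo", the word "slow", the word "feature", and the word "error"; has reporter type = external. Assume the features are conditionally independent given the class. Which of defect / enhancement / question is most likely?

defect: 0.1 × 0.8 × 0.95 × 0.05 × 0.35 × 0.85 = 0.0011305
enhancement: 0.4 × 0.9 × 0.95 × 0.45 × 0.7 × 0.75 = 0.0807975
question: 0.5 × 0.2 × 0.65 × 0.15 × 0.45 × 0.9 = 0.00394875
Highest score → enhancement.

enhancement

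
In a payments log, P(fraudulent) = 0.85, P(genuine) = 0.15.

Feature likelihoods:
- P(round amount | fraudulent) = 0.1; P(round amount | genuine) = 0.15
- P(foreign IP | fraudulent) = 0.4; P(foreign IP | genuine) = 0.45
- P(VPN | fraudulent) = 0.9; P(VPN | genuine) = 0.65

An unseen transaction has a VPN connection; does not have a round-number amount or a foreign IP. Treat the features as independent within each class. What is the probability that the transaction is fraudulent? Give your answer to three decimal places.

0.901

fraudulent: 0.85 × (1−0.1) × (1−0.4) × 0.9 = 0.4131
genuine: 0.15 × (1−0.15) × (1−0.45) × 0.65 = 0.04558125
P(fraudulent | x) = 0.4131 / 0.45868125 ≈ 0.901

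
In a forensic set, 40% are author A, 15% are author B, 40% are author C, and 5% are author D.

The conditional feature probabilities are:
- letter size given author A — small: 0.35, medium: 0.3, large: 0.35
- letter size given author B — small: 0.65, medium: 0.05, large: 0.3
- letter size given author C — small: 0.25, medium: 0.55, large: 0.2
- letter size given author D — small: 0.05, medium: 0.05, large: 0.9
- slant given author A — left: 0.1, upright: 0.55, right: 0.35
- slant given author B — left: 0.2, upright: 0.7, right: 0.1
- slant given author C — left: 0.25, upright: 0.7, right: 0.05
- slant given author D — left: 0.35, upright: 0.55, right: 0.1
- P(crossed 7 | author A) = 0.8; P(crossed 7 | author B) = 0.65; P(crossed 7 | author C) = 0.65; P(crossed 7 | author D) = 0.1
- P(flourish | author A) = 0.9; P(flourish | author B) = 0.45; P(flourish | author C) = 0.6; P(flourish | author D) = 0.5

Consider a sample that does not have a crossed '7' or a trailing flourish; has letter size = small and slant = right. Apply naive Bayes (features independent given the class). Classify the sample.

author B

author A: 0.4 × 0.35 × 0.35 × (1−0.8) × (1−0.9) = 0.00098
author B: 0.15 × 0.65 × 0.1 × (1−0.65) × (1−0.45) = 0.001876875
author C: 0.4 × 0.25 × 0.05 × (1−0.65) × (1−0.6) = 0.0007
author D: 0.05 × 0.05 × 0.1 × (1−0.1) × (1−0.5) = 0.0001125
Highest score → author B.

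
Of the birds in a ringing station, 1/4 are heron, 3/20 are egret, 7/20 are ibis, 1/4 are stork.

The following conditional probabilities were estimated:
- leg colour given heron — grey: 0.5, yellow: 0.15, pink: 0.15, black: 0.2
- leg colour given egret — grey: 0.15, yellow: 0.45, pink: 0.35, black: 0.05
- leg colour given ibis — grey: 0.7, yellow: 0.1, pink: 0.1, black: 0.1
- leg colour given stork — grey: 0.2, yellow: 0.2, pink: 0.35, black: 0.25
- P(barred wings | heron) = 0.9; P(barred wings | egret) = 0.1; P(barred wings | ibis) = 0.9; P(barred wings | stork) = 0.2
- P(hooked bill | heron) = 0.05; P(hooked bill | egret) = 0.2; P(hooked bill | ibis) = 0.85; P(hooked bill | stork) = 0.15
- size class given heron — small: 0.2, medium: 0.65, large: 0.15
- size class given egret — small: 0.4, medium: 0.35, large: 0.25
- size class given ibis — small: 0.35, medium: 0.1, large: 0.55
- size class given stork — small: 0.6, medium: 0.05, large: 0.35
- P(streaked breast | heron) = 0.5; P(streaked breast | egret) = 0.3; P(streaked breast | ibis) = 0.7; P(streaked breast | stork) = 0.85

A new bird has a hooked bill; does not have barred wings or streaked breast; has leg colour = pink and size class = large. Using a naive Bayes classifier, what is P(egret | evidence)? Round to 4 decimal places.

0.6103

heron: 0.25 × 0.15 × (1−0.9) × 0.05 × 0.15 × (1−0.5) = 0.0000140625
egret: 0.15 × 0.35 × (1−0.1) × 0.2 × 0.25 × (1−0.3) = 0.00165375
ibis: 0.35 × 0.1 × (1−0.9) × 0.85 × 0.55 × (1−0.7) = 0.000490875
stork: 0.25 × 0.35 × (1−0.2) × 0.15 × 0.35 × (1−0.85) = 0.00055125
P(egret | x) = 0.00165375 / 0.0027099375 ≈ 0.6103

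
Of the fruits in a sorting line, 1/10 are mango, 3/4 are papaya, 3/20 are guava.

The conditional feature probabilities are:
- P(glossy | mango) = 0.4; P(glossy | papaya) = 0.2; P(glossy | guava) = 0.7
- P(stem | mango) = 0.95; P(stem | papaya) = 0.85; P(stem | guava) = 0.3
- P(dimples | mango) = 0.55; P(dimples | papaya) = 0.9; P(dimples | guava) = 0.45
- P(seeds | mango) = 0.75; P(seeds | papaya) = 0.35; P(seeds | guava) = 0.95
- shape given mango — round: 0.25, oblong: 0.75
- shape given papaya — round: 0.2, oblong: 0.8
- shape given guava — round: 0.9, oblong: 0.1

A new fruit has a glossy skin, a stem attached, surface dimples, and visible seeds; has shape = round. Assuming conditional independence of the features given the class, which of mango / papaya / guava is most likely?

mango: 0.1 × 0.4 × 0.95 × 0.55 × 0.75 × 0.25 = 0.00391875
papaya: 0.75 × 0.2 × 0.85 × 0.9 × 0.35 × 0.2 = 0.0080325
guava: 0.15 × 0.7 × 0.3 × 0.45 × 0.95 × 0.9 = 0.012119625
Highest score → guava.

guava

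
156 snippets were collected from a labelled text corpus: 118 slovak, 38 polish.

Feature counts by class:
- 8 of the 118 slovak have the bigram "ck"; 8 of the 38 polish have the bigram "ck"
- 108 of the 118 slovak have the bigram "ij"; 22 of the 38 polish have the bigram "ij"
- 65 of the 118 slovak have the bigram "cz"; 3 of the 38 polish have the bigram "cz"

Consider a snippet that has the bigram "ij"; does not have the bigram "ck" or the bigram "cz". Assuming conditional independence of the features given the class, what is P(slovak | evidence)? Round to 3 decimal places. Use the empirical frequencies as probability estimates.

slovak: (118/156) × (110/118) × (108/118) × (53/118) ≈ 0.28987
polish: (38/156) × (30/38) × (22/38) × (35/38) ≈ 0.102546
P(slovak | x) = 0.28987 / 0.392416 ≈ 0.739

0.739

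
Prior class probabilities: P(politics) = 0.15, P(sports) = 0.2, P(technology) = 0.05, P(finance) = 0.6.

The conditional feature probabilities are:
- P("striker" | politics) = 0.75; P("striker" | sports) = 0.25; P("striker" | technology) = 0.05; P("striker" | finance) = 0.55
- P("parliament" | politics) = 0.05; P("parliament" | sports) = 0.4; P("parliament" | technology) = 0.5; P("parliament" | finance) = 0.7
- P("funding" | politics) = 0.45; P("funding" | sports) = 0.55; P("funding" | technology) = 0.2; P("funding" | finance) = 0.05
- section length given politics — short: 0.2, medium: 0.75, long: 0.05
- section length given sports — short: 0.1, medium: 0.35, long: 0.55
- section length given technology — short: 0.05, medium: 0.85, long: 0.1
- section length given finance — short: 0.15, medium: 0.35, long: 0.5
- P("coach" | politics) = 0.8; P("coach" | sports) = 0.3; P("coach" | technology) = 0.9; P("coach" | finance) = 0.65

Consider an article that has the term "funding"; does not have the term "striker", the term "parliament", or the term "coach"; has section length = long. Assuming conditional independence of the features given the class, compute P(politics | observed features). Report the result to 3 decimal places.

politics: 0.15 × (1−0.75) × (1−0.05) × 0.45 × 0.05 × (1−0.8) = 0.0001603125
sports: 0.2 × (1−0.25) × (1−0.4) × 0.55 × 0.55 × (1−0.3) = 0.0190575
technology: 0.05 × (1−0.05) × (1−0.5) × 0.2 × 0.1 × (1−0.9) = 0.0000475
finance: 0.6 × (1−0.55) × (1−0.7) × 0.05 × 0.5 × (1−0.65) = 0.00070875
P(politics | x) = 0.0001603125 / 0.0199740625 ≈ 0.008

0.008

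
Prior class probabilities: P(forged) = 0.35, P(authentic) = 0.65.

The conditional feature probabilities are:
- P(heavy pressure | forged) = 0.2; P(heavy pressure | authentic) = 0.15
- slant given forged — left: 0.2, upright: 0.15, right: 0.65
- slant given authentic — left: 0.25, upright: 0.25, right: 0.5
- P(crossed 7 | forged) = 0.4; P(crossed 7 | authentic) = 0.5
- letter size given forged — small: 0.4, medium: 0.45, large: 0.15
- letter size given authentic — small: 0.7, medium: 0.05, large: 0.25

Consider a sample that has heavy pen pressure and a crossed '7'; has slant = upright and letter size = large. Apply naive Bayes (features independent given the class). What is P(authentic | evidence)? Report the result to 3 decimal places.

0.829

forged: 0.35 × 0.2 × 0.15 × 0.4 × 0.15 = 0.00063
authentic: 0.65 × 0.15 × 0.25 × 0.5 × 0.25 = 0.003046875
P(authentic | x) = 0.003046875 / 0.003676875 ≈ 0.829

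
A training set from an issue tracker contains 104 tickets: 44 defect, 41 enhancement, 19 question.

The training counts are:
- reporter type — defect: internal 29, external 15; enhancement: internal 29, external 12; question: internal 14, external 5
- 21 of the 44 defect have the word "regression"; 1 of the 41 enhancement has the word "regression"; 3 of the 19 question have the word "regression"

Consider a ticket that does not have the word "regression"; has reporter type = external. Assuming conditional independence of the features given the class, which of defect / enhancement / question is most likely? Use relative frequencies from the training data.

enhancement

defect: (44/104) × (15/44) × (23/44) ≈ 0.0753934
enhancement: (41/104) × (12/41) × (40/41) ≈ 0.11257
question: (19/104) × (5/19) × (16/19) ≈ 0.0404858
Highest score → enhancement.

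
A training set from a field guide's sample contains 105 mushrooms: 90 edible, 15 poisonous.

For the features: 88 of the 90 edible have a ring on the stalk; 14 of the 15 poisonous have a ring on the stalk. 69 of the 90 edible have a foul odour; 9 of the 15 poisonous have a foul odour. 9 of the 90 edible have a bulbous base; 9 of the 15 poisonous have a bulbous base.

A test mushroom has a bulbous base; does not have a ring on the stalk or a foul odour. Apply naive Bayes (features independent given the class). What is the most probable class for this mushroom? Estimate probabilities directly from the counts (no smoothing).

poisonous

edible: (90/105) × (2/90) × (21/90) × (9/90) ≈ 0.000444444
poisonous: (15/105) × (1/15) × (6/15) × (9/15) ≈ 0.00228571
Highest score → poisonous.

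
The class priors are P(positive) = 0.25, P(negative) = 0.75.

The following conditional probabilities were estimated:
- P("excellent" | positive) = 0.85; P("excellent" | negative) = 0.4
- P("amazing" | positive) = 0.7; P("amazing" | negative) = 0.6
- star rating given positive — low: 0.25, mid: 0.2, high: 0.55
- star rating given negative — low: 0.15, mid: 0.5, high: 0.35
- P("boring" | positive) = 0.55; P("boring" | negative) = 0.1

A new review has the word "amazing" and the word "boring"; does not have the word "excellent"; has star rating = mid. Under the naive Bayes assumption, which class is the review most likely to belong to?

negative

positive: 0.25 × (1−0.85) × 0.7 × 0.2 × 0.55 = 0.0028875
negative: 0.75 × (1−0.4) × 0.6 × 0.5 × 0.1 = 0.0135
Highest score → negative.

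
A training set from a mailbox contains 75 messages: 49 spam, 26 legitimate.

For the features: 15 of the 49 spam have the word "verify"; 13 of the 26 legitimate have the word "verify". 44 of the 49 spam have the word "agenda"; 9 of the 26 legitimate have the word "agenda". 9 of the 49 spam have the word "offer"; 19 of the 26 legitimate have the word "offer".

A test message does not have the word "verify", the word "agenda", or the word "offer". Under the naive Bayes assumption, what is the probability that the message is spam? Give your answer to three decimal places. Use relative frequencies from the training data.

spam: (49/75) × (34/49) × (5/49) × (40/49) ≈ 0.037762
legitimate: (26/75) × (13/26) × (17/26) × (7/26) ≈ 0.0305128
P(spam | x) = 0.037762 / 0.0682748 ≈ 0.553

0.553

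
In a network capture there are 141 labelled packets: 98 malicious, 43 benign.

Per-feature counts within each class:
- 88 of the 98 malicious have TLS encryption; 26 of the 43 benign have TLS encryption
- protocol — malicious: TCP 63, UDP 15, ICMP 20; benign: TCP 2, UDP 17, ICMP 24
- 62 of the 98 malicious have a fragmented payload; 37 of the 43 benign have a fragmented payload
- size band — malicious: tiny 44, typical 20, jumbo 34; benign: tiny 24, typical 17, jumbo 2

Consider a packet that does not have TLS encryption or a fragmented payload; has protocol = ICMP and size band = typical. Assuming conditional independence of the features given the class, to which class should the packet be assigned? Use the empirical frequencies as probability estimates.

benign

malicious: (98/141) × (10/98) × (20/98) × (36/98) × (20/98) ≈ 0.00108509
benign: (43/141) × (17/43) × (24/43) × (6/43) × (17/43) ≈ 0.00371224
Highest score → benign.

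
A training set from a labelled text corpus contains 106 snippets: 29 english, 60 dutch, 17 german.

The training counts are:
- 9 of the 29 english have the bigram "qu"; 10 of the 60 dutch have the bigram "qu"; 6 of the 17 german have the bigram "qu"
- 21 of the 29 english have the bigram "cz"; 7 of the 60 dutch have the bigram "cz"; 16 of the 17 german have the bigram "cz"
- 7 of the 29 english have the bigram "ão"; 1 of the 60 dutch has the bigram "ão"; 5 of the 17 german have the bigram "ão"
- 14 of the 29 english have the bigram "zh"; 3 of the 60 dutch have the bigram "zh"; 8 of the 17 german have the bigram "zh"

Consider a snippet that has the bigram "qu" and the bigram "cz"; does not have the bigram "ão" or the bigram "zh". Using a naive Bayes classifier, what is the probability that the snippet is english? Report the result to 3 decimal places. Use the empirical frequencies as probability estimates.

english: (29/106) × (9/29) × (21/29) × (22/29) × (15/29) ≈ 0.0241255
dutch: (60/106) × (10/60) × (7/60) × (59/60) × (57/60) ≈ 0.0102817
german: (17/106) × (6/17) × (16/17) × (12/17) × (9/17) ≈ 0.0199087
P(english | x) = 0.0241255 / 0.0543159 ≈ 0.444

0.444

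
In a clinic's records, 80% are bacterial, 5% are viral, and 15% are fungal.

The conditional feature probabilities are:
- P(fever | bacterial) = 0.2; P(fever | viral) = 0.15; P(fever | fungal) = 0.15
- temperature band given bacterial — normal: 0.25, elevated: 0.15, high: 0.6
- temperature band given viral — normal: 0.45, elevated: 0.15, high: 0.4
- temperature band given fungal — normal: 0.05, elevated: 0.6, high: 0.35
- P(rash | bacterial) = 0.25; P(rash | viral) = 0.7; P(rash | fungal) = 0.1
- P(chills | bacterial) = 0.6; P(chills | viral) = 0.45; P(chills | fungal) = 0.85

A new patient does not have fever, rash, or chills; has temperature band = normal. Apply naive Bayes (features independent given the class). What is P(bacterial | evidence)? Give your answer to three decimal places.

bacterial: 0.8 × (1−0.2) × 0.25 × (1−0.25) × (1−0.6) = 0.048
viral: 0.05 × (1−0.15) × 0.45 × (1−0.7) × (1−0.45) = 0.003155625
fungal: 0.15 × (1−0.15) × 0.05 × (1−0.1) × (1−0.85) = 0.000860625
P(bacterial | x) = 0.048 / 0.05201625 ≈ 0.923

0.923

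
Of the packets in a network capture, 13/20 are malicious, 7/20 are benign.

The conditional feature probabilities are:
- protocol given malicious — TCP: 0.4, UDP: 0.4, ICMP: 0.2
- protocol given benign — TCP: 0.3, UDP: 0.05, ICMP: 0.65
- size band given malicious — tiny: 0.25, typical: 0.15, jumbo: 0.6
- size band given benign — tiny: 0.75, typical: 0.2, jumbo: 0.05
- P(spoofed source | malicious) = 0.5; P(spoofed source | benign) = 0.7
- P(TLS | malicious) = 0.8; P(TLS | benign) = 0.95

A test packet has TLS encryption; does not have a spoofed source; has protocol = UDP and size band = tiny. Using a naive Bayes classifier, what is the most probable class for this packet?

malicious

malicious: 0.65 × 0.4 × 0.25 × (1−0.5) × 0.8 = 0.026
benign: 0.35 × 0.05 × 0.75 × (1−0.7) × 0.95 = 0.003740625
Highest score → malicious.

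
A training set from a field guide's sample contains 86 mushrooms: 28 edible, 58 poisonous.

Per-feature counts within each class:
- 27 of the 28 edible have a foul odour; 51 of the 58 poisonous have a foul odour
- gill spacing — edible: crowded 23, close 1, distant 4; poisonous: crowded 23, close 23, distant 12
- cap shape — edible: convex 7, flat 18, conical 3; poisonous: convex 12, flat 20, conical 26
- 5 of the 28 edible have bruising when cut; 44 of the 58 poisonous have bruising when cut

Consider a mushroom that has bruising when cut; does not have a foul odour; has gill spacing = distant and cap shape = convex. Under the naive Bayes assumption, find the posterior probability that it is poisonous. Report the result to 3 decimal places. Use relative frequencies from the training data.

0.973

edible: (28/86) × (1/28) × (4/28) × (7/28) × (5/28) ≈ 0.0000741576
poisonous: (58/86) × (7/58) × (12/58) × (12/58) × (44/58) ≈ 0.0026432
P(poisonous | x) = 0.0026432 / 0.0027173576 ≈ 0.973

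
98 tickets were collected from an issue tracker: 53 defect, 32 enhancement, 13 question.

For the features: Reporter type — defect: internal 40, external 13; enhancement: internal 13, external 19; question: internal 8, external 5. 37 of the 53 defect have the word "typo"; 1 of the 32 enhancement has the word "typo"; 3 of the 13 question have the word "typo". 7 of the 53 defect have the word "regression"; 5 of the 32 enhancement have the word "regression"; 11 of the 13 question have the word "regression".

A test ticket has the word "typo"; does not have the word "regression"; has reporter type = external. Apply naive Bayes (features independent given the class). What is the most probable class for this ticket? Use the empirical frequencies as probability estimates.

defect: (53/98) × (13/53) × (37/53) × (46/53) ≈ 0.0803758
enhancement: (32/98) × (19/32) × (1/32) × (27/32) ≈ 0.00511201
question: (13/98) × (5/13) × (3/13) × (2/13) ≈ 0.00181138
Highest score → defect.

defect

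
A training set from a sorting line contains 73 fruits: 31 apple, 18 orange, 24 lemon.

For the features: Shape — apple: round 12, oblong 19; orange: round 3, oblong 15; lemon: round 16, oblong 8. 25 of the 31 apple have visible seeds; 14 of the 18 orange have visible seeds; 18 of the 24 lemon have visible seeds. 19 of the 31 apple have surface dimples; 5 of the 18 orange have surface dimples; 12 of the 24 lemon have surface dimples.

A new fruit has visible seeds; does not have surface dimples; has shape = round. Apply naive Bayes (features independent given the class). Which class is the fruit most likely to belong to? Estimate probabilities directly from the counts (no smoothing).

apple: (31/73) × (12/31) × (25/31) × (12/31) ≈ 0.0513164
orange: (18/73) × (3/18) × (14/18) × (13/18) ≈ 0.0230847
lemon: (24/73) × (16/24) × (18/24) × (12/24) ≈ 0.0821918
Highest score → lemon.

lemon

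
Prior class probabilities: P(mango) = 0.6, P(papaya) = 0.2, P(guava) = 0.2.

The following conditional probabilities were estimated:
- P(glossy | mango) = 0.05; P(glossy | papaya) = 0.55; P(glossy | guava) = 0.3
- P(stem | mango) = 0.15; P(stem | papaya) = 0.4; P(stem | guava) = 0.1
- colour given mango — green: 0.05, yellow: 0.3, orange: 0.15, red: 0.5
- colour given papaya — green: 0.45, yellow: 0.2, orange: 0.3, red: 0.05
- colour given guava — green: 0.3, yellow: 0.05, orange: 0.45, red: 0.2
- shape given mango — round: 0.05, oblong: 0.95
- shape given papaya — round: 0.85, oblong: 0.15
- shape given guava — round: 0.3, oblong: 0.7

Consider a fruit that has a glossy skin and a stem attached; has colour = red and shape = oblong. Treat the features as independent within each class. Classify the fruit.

mango

mango: 0.6 × 0.05 × 0.15 × 0.5 × 0.95 = 0.0021375
papaya: 0.2 × 0.55 × 0.4 × 0.05 × 0.15 = 0.00033
guava: 0.2 × 0.3 × 0.1 × 0.2 × 0.7 = 0.00084
Highest score → mango.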